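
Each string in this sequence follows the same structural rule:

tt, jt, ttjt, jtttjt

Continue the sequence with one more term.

ttjtjtttjt

Each term (from the third on) is the two preceding terms concatenated in order: term 3 = tt·jt = ttjt.
The next term joins ttjt and jtttjt.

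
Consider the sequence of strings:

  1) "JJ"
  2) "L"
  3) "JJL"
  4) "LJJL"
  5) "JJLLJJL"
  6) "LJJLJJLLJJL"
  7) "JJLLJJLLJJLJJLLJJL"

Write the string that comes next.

LJJLJJLLJJLJJLLJJLLJJLJJLLJJL

From term 3 onward, concatenate the second-to-last term with the last: JJ·L = JJL, L·JJL = LJJL, …
The next term joins LJJLJJLLJJL and JJLLJJLLJJLJJLLJJL.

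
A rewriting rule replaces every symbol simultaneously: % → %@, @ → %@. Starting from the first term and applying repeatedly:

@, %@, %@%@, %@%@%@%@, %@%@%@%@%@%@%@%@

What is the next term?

Applying the rule to each of the 16 symbols of %@%@%@%@%@%@%@%@ gives the pieces %@ %@ %@ %@ %@ %@ %@ %@ %@ %@ %@ %@ %@ %@ %@ %@, which concatenate to the answer.

%@%@%@%@%@%@%@%@%@%@%@%@%@%@%@%@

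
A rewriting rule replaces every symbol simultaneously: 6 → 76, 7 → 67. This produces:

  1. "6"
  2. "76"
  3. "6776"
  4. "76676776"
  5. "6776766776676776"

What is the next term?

Rewriting the 16 symbols of 6776766776676776 one by one yields 76 67 67 76 67 76 76 67 67 76 76 67 76 67 67 76; concatenated:

76676776677676676776766776676776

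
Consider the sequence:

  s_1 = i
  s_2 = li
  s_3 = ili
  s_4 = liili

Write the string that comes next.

Each term (from the third on) is the two preceding terms concatenated in order: term 3 = i·li = ili.
Continuing: ili · liili gives term 5.

ililiili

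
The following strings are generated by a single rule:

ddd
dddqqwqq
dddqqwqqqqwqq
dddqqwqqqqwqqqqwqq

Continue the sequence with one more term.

dddqqwqqqqwqqqqwqqqqwqq

The strings grow by a fixed suffix qqwqq each time.
So the next term is dddqqwqqqqwqqqqwqq·qqwqq.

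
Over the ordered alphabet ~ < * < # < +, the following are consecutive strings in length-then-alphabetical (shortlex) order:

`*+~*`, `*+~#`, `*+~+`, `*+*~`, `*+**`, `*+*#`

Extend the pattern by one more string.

*+*+

The successor of *+*# increments the rightmost position that isn't already + and resets every position after it to ~.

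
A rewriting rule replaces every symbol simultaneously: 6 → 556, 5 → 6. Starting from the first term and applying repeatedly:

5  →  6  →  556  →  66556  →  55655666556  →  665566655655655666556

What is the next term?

5565566655655655666556665566655655655666556

Applying the rule to each of the 21 symbols of 665566655655655666556 gives the pieces 556 556 6 6 556 556 556 6 6 556 6 6 556 6 6 556 556 556 6 6 556, which concatenate to the answer.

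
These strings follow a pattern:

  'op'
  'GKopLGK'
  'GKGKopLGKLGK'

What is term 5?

s(k+1) = GK·s(k)·LGK, so each term gains GK as a prefix and LGK as a suffix.
From GKGKopLGKLGK, 2 further steps: GKGKopLGKLGK → GKGKGKopLGKLGKLGK → (answer).

GKGKGKGKopLGKLGKLGKLGK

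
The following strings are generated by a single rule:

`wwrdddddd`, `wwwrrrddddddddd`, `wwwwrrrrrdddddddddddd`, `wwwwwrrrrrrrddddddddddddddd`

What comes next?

wwwwwwrrrrrrrrrdddddddddddddddddd

Term n consists of n+1 w's, followed by 2n-1 r's, followed by 3n+3 d's (n = 1, 2, …).
For the next term, n = 5, so the run lengths are 6, 9, 18.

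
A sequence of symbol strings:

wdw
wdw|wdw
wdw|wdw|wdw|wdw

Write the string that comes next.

Every step duplicates the string with '|' between the halves.
Doubling wdw|wdw|wdw|wdw with '|' between the halves:

wdw|wdw|wdw|wdw|wdw|wdw|wdw|wdw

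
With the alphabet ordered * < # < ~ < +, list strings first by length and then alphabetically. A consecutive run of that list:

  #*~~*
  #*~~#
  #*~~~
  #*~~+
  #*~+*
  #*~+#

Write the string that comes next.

Find the rightmost character of #*~+# below +, bump it to the next letter, and reset everything to its right to *.

#*~+~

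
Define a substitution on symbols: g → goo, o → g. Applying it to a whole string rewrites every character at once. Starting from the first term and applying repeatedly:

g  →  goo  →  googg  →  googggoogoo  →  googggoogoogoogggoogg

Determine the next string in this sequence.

Replace each of the 21 characters of googggoogoogoogggoogg in place — goo g g goo goo goo g g goo g g goo g g goo goo goo g g goo goo — and concatenate.

googggoogoogoogggoogggoogggoogoogoogggoogoo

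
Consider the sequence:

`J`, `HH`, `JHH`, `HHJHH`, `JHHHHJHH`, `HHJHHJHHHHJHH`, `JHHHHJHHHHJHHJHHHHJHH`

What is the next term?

Each term (from the third on) is the two preceding terms concatenated in order: term 3 = J·HH = JHH.
So term 8 is HHJHHJHHHHJHH·JHHHHJHHHHJHHJHHHHJHH.

HHJHHJHHHHJHHJHHHHJHHHHJHHJHHHHJHH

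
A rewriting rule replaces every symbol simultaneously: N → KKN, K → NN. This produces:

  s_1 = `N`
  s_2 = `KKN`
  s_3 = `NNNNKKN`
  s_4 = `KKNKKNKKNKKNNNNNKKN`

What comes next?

Rewriting the 19 symbols of KKNKKNKKNKKNNNNNKKN one by one yields NN NN KKN NN NN KKN NN NN KKN NN NN KKN KKN KKN KKN KKN NN NN KKN; concatenated:

NNNNKKNNNNNKKNNNNNKKNNNNNKKNKKNKKNKKNKKNNNNNKKN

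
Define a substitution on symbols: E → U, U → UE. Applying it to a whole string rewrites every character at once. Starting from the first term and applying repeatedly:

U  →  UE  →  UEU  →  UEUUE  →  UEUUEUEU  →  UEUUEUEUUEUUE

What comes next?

Replace each of the 13 characters of UEUUEUEUUEUUE in place — UE U UE UE U UE U UE UE U UE UE U — and concatenate.

UEUUEUEUUEUUEUEUUEUEU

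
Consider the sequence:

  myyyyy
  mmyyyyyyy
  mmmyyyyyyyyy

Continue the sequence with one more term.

mmmmyyyyyyyyyyy

Each string has the form m^{n-1} y^{2n+1}, where the shown terms are n = 2, 3, 4.
At n = 5 the blocks have lengths 4, 11.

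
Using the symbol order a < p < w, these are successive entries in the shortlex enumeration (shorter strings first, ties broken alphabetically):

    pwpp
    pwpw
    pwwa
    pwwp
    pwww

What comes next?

Treat pwww as a base-3 numeral over the given alphabet and add one, carrying through any trailing w's.

waaa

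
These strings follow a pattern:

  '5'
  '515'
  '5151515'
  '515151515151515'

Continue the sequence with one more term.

Every step duplicates the string with '1' between the halves.
One more doubling of 515151515151515 gives the answer.

5151515151515151515151515151515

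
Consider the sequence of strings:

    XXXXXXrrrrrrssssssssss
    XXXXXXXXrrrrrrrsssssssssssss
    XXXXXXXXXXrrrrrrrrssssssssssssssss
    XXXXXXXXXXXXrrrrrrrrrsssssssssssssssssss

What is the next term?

The n-th term is 2n X's then n+3 r's then 3n+1 s's, where the shown terms are n = 3, 4, 5, 6.
For the next term, n = 7, so the run lengths are 14, 10, 22.

XXXXXXXXXXXXXXrrrrrrrrrrssssssssssssssssssssss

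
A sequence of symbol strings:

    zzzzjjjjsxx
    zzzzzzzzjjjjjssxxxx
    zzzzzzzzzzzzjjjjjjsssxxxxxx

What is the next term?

zzzzzzzzzzzzzzzzjjjjjjjssssxxxxxxxx

Each string has the form z^{4n} j^{n+3} s^{n} x^{2n} (n = 1, 2, …).
For the next term, n = 4, so the run lengths are 16, 7, 4, 8.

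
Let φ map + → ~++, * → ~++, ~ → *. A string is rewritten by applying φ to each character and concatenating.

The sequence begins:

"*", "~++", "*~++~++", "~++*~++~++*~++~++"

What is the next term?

Applying the rule to each of the 17 symbols of ~++*~++~++*~++~++ gives the pieces * ~++ ~++ ~++ * ~++ ~++ * ~++ ~++ ~++ * ~++ ~++ * ~++ ~++, which concatenate to the answer.

*~++~++~++*~++~++*~++~++~++*~++~++*~++~++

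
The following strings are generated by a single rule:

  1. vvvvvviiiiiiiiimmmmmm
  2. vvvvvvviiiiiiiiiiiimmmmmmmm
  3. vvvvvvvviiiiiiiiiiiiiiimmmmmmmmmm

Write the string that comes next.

Each string has the form v^{n+3} i^{3n} m^{2n}, where the shown terms are n = 3, 4, 5.
For the next term, n = 6, so the run lengths are 9, 18, 12.

vvvvvvvvviiiiiiiiiiiiiiiiiimmmmmmmmmmmm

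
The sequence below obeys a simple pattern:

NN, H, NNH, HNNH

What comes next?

Each term (from the third on) is the two preceding terms concatenated in order: term 3 = NN·H = NNH.
So term 5 is NNH·HNNH.

NNHHNNH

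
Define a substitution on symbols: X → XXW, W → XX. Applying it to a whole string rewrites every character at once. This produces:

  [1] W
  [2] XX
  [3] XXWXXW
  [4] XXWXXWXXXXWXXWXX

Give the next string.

Rewriting the 16 symbols of XXWXXWXXXXWXXWXX one by one yields XXW XXW XX XXW XXW XX XXW XXW XXW XXW XX XXW XXW XX XXW XXW; concatenated:

XXWXXWXXXXWXXWXXXXWXXWXXWXXWXXXXWXXWXXXXWXXW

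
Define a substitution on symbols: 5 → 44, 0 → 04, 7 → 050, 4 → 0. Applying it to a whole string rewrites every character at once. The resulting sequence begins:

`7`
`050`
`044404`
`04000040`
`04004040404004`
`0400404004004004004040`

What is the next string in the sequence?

Rewriting the 22 symbols of 0400404004004004004040 one by one yields 04 0 04 04 0 04 0 04 04 0 04 04 0 04 04 0 04 04 0 04 0 04; concatenated:

040040400400404004040040400404004004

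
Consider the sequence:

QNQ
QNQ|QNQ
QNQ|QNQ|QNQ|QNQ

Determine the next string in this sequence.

Every step duplicates the string with '|' between the halves.
One more doubling of QNQ|QNQ|QNQ|QNQ gives the answer.

QNQ|QNQ|QNQ|QNQ|QNQ|QNQ|QNQ|QNQ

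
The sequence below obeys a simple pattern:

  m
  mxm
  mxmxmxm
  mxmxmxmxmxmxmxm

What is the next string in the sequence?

mxmxmxmxmxmxmxmxmxmxmxmxmxmxmxm

s(k+1) = s(k)·x·s(k) — each term doubles the last with 'x' between the halves.
One more doubling of mxmxmxmxmxmxmxm gives the answer.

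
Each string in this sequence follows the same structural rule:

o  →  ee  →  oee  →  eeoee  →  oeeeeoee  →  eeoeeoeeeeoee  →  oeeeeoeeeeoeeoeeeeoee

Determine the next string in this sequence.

eeoeeoeeeeoeeoeeeeoeeeeoeeoeeeeoee

From term 3 onward, concatenate the second-to-last term with the last: o·ee = oee, ee·oee = eeoee, …
Continuing: eeoeeoeeeeoee · oeeeeoeeeeoeeoeeeeoee gives term 8.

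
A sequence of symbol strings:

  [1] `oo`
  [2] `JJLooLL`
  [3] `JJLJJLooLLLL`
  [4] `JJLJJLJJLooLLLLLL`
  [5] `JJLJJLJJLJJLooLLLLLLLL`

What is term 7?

JJLJJLJJLJJLJJLJJLooLLLLLLLLLLLL

s(k+1) = JJL·s(k)·LL, so each term gains JJL as a prefix and LL as a suffix.
From JJLJJLJJLJJLooLLLLLLLL, 2 further steps: JJLJJLJJLJJLooLLLLLLLL → JJLJJLJJLJJLJJLooLLLLLLLLLL → (answer).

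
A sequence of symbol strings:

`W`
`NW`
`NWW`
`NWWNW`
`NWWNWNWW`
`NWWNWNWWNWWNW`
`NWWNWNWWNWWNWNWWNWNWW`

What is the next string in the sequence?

This is a Fibonacci-style word recurrence s(k) = s(k−1)·s(k−2): e.g. NW·W = NWW.
Continuing: NWWNWNWWNWWNWNWWNWNWW · NWWNWNWWNWWNW gives term 8.

NWWNWNWWNWWNWNWWNWNWWNWWNWNWWNWWNW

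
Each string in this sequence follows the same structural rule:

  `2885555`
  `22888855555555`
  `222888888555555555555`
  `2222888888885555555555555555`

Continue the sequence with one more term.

The n-th term is n 2's then 2n 8's then 4n 5's (n = 1, 2, …).
At n = 5 the blocks have lengths 5, 10, 20.

22222888888888855555555555555555555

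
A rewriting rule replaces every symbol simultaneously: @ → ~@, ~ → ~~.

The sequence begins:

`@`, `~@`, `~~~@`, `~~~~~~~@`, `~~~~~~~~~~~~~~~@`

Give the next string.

~~~~~~~~~~~~~~~~~~~~~~~~~~~~~~~@

Applying the rule to each of the 16 symbols of ~~~~~~~~~~~~~~~@ gives the pieces ~~ ~~ ~~ ~~ ~~ ~~ ~~ ~~ ~~ ~~ ~~ ~~ ~~ ~~ ~~ ~@, which concatenate to the answer.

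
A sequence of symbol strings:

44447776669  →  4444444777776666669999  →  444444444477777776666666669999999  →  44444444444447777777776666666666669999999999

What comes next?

4444444444444444777777777776666666666666669999999999999

Reading off run lengths: 4 runs 4, 7, 10, 13; 7 runs 3, 5, 7, 9; 6 runs 3, 6, 9, 12; 9 runs 1, 4, 7, 10 — each is linear in n (n = 1, 2, …).
At n = 5 the blocks have lengths 16, 11, 15, 13.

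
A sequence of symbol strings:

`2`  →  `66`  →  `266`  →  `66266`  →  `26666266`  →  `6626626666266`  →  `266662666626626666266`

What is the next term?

Each term (from the third on) is the two preceding terms concatenated in order: term 3 = 2·66 = 266.
Continuing: 6626626666266 · 266662666626626666266 gives term 8.

6626626666266266662666626626666266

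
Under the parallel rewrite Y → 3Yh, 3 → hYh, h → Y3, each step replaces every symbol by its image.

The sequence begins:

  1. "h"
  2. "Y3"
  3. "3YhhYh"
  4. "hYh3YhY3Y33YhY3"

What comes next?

Y33YhY3hYh3YhY33YhhYh3YhhYhhYh3YhY33YhhYh

Applying the rule to each of the 15 symbols of hYh3YhY3Y33YhY3 gives the pieces Y3 3Yh Y3 hYh 3Yh Y3 3Yh hYh 3Yh hYh hYh 3Yh Y3 3Yh hYh, which concatenate to the answer.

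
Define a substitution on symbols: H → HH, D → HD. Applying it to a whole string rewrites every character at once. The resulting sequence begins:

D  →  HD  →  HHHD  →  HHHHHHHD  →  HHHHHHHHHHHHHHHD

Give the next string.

HHHHHHHHHHHHHHHHHHHHHHHHHHHHHHHD

Replace each of the 16 characters of HHHHHHHHHHHHHHHD in place — HH HH HH HH HH HH HH HH HH HH HH HH HH HH HH HD — and concatenate.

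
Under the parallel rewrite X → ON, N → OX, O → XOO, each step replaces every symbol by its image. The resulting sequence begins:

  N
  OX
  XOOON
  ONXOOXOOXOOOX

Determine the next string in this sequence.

Replace each of the 13 characters of ONXOOXOOXOOOX in place — XOO OX ON XOO XOO ON XOO XOO ON XOO XOO XOO ON — and concatenate.

XOOOXONXOOXOOONXOOXOOONXOOXOOXOOON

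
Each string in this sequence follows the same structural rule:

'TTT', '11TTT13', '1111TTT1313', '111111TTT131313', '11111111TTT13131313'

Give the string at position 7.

111111111111TTT131313131313

Each term wraps the previous one in 11 on the left and 13 on the right.
From 11111111TTT13131313, 2 further steps: 11111111TTT13131313 → 1111111111TTT1313131313 → (answer).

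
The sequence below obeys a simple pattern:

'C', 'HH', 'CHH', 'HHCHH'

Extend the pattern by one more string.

CHHHHCHH

This is a Fibonacci-style word recurrence s(k) = s(k−2)·s(k−1): e.g. C·HH = CHH.
Continuing: CHH · HHCHH gives term 5.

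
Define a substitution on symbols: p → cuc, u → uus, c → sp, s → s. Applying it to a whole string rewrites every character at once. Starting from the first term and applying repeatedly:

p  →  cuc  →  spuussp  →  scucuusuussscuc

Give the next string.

Rewriting the 15 symbols of scucuusuussscuc one by one yields s sp uus sp uus uus s uus uus s s s sp uus sp; concatenated:

sspuusspuusuussuusuussssspuussp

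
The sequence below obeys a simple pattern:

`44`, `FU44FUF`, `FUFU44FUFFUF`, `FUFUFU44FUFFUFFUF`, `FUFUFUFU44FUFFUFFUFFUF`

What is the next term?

FUFUFUFUFU44FUFFUFFUFFUFFUF

s(k+1) = FU·s(k)·FUF, so each term gains FU as a prefix and FUF as a suffix.
So the next term is FU·FUFUFUFU44FUFFUFFUFFUF·FUF.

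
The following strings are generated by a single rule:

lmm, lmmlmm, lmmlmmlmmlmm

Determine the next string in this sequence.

s(k+1) = s(k)·s(k) — each term doubles the last.
Doubling lmmlmmlmmlmm:

lmmlmmlmmlmmlmmlmmlmmlmm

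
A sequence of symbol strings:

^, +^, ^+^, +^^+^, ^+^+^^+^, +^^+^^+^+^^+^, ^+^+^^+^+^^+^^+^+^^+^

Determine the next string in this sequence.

Each term (from the third on) is the two preceding terms concatenated in order: term 3 = ^·+^ = ^+^.
So term 8 is +^^+^^+^+^^+^·^+^+^^+^+^^+^^+^+^^+^.

+^^+^^+^+^^+^^+^+^^+^+^^+^^+^+^^+^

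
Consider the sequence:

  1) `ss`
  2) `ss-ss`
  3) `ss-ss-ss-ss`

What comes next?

s(k+1) = s(k)·-·s(k) — each term doubles the last with '-' between the halves.
One more doubling of ss-ss-ss-ss gives the answer.

ss-ss-ss-ss-ss-ss-ss-ss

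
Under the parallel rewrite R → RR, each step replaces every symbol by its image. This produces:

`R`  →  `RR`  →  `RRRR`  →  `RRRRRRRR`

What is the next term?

RRRRRRRRRRRRRRRR

Apply φ to RRRRRRRR symbol by symbol: R→RR, R→RR, R→RR, R→RR, R→RR, R→RR, R→RR, R→RR; joined: RR RR RR RR RR RR RR RR.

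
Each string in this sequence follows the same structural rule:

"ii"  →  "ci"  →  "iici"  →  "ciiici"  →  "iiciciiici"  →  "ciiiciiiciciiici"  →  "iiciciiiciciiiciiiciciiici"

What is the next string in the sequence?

ciiiciiiciciiiciiiciciiiciciiiciiiciciiici

From term 3 onward, concatenate the second-to-last term with the last: ii·ci = iici, ci·iici = ciiici, …
The next term joins ciiiciiiciciiici and iiciciiiciciiiciiiciciiici.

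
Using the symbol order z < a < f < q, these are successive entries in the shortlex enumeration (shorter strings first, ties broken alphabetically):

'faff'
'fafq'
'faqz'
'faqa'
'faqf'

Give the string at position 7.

Advancing 2 positions from faqf through faqf → faqq reaches term 7.

ffzz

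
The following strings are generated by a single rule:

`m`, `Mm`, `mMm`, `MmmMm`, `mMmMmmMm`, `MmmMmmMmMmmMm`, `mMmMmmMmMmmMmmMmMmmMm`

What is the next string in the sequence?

MmmMmmMmMmmMmmMmMmmMmMmmMmmMmMmmMm

This is a Fibonacci-style word recurrence s(k) = s(k−2)·s(k−1): e.g. m·Mm = mMm.
So term 8 is MmmMmmMmMmmMm·mMmMmmMmMmmMmmMmMmmMm.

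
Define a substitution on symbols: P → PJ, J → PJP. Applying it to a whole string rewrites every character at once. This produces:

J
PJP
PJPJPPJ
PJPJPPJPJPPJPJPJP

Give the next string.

Applying the rule to each of the 17 symbols of PJPJPPJPJPPJPJPJP gives the pieces PJ PJP PJ PJP PJ PJ PJP PJ PJP PJ PJ PJP PJ PJP PJ PJP PJ, which concatenate to the answer.

PJPJPPJPJPPJPJPJPPJPJPPJPJPJPPJPJPPJPJPPJ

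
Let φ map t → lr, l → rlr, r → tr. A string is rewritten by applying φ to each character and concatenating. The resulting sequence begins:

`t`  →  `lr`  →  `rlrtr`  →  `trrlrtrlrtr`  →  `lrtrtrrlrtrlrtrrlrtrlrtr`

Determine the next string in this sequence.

Rewriting the 24 symbols of lrtrtrrlrtrlrtrrlrtrlrtr one by one yields rlr tr lr tr lr tr tr rlr tr lr tr rlr tr lr tr tr rlr tr lr tr rlr tr lr tr; concatenated:

rlrtrlrtrlrtrtrrlrtrlrtrrlrtrlrtrtrrlrtrlrtrrlrtrlrtr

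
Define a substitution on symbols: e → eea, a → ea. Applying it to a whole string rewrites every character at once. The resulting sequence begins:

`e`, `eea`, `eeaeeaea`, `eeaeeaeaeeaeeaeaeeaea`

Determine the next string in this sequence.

eeaeeaeaeeaeeaeaeeaeaeeaeeaeaeeaeeaeaeeaeaeeaeeaeaeeaea

Applying the rule to each of the 21 symbols of eeaeeaeaeeaeeaeaeeaea gives the pieces eea eea ea eea eea ea eea ea eea eea ea eea eea ea eea ea eea eea ea eea ea, which concatenate to the answer.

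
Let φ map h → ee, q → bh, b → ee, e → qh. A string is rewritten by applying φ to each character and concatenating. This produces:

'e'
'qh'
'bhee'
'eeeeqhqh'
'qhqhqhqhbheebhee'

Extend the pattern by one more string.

Applying the rule to each of the 16 symbols of qhqhqhqhbheebhee gives the pieces bh ee bh ee bh ee bh ee ee ee qh qh ee ee qh qh, which concatenate to the answer.

bheebheebheebheeeeeeqhqheeeeqhqh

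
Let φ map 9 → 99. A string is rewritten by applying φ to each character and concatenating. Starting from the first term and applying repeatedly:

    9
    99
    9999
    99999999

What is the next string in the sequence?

Expanding 99999999: 9→99, 9→99, 9→99, 9→99, 9→99, 9→99, 9→99, 9→99. Concatenated: 99 99 99 99 99 99 99 99.

9999999999999999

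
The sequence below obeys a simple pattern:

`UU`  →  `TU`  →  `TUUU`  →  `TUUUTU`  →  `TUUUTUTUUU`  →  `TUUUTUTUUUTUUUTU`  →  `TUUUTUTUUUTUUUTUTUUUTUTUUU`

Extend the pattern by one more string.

Each term (from the third on) is the previous term followed by the one before it: term 3 = TU·UU = TUUU.
So term 8 is TUUUTUTUUUTUUUTUTUUUTUTUUU·TUUUTUTUUUTUUUTU.

TUUUTUTUUUTUUUTUTUUUTUTUUUTUUUTUTUUUTUUUTU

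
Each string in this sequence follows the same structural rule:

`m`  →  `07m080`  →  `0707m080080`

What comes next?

s(k+1) = 07·s(k)·080, so each term gains 07 as a prefix and 080 as a suffix.
So the next term is 07·0707m080080·080.

070707m080080080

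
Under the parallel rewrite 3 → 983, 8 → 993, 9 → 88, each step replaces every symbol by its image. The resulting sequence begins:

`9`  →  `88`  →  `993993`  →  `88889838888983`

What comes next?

Rewriting the 14 symbols of 88889838888983 one by one yields 993 993 993 993 88 993 983 993 993 993 993 88 993 983; concatenated:

9939939939938899398399399399399388993983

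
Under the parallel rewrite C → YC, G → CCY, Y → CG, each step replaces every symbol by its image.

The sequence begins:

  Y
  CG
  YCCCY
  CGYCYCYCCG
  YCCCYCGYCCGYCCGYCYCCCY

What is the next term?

Applying the rule to each of the 22 symbols of YCCCYCGYCCGYCCGYCYCCCY gives the pieces CG YC YC YC CG YC CCY CG YC YC CCY CG YC YC CCY CG YC CG YC YC YC CG, which concatenate to the answer.

CGYCYCYCCGYCCCYCGYCYCCCYCGYCYCCCYCGYCCGYCYCYCCG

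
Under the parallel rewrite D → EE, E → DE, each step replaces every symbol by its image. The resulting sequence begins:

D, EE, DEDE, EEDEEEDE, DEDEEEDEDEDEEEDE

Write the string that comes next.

φ(DEDEEEDEDEDEEEDE) expands symbol-by-symbol to EE DE EE DE DE DE EE DE EE DE EE DE DE DE EE DE; joining the 16 pieces gives the next term.

EEDEEEDEDEDEEEDEEEDEEEDEDEDEEEDE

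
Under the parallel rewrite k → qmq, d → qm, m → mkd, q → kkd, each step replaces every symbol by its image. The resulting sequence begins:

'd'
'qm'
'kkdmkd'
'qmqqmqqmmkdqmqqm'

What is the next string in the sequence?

kkdmkdkkdkkdmkdkkdkkdmkdmkdqmqqmkkdmkdkkdkkdmkd

φ(qmqqmqqmmkdqmqqm) expands symbol-by-symbol to kkd mkd kkd kkd mkd kkd kkd mkd mkd qmq qm kkd mkd kkd kkd mkd; joining the 16 pieces gives the next term.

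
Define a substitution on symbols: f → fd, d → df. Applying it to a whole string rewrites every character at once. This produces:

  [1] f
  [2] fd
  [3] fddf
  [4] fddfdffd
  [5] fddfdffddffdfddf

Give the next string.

Rewriting the 16 symbols of fddfdffddffdfddf one by one yields fd df df fd df fd fd df df fd fd df fd df df fd; concatenated:

fddfdffddffdfddfdffdfddffddfdffd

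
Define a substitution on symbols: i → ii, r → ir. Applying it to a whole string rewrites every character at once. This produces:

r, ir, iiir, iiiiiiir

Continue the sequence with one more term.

iiiiiiiiiiiiiiir

Rewriting each symbol of iiiiiiir: i→ii, i→ii, i→ii, i→ii, i→ii, i→ii, i→ii, r→ir, which concatenates to ii ii ii ii ii ii ii ir.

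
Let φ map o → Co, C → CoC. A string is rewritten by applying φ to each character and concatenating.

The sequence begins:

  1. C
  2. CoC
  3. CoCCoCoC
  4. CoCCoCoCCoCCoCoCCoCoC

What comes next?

CoCCoCoCCoCCoCoCCoCoCCoCCoCoCCoCCoCoCCoCoCCoCCoCoCCoCoC

φ(CoCCoCoCCoCCoCoCCoCoC) expands symbol-by-symbol to CoC Co CoC CoC Co CoC Co CoC CoC Co CoC CoC Co CoC Co CoC CoC Co CoC Co CoC; joining the 21 pieces gives the next term.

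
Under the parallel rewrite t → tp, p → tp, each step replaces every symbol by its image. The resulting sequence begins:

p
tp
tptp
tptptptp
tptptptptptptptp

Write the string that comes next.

Applying the rule to each of the 16 symbols of tptptptptptptptp gives the pieces tp tp tp tp tp tp tp tp tp tp tp tp tp tp tp tp, which concatenate to the answer.

tptptptptptptptptptptptptptptptp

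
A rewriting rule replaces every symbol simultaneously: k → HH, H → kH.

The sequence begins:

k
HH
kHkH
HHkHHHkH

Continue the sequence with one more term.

kHkHHHkHkHkHHHkH

Rewriting each symbol of HHkHHHkH: H→kH, H→kH, k→HH, H→kH, H→kH, H→kH, k→HH, H→kH, which concatenates to kH kH HH kH kH kH HH kH.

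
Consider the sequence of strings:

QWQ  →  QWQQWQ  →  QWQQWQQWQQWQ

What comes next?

Every step duplicates the string.
Doubling QWQQWQQWQQWQ:

QWQQWQQWQQWQQWQQWQQWQQWQ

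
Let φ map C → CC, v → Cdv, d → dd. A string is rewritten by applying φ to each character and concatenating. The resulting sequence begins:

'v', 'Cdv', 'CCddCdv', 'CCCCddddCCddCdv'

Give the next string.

Replace each of the 15 characters of CCCCddddCCddCdv in place — CC CC CC CC dd dd dd dd CC CC dd dd CC dd Cdv — and concatenate.

CCCCCCCCddddddddCCCCddddCCddCdv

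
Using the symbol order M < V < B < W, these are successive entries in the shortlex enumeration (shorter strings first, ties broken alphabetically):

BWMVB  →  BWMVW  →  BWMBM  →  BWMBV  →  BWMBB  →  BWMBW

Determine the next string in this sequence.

Treat BWMBW as a base-4 numeral over the given alphabet and add one, carrying through any trailing W's.

BWMWM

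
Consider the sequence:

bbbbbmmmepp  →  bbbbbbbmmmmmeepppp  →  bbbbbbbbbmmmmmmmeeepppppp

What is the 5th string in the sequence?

Reading off run lengths: b runs 5, 7, 9; m runs 3, 5, 7; e runs 1, 2, 3; p runs 2, 4, 6 — each is linear in n (n = 1, 2, …).
Setting n = 5 gives 13, 11, 5, 10 characters in each block.

bbbbbbbbbbbbbmmmmmmmmmmmeeeeepppppppppp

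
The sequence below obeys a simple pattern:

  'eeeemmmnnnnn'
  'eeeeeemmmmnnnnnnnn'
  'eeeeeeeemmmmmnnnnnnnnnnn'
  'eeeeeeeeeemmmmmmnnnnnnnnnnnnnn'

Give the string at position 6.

eeeeeeeeeeeeeemmmmmmmmnnnnnnnnnnnnnnnnnnnn

The n-th term is 2n+2 e's then n+2 m's then 3n+2 n's (n = 1, 2, …).
For term 6, n = 6, so the run lengths are 14, 8, 20.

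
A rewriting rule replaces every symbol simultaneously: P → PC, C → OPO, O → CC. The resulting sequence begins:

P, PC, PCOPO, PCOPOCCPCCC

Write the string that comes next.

Rewriting each symbol of PCOPOCCPCCC: P→PC, C→OPO, O→CC, P→PC, O→CC, C→OPO, C→OPO, P→PC, C→OPO, C→OPO, C→OPO, which concatenates to PC OPO CC PC CC OPO OPO PC OPO OPO OPO.

PCOPOCCPCCCOPOOPOPCOPOOPOOPO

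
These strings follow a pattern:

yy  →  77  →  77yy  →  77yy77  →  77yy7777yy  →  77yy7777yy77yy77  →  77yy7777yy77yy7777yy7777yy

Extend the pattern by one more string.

77yy7777yy77yy7777yy7777yy77yy7777yy77yy77

This is a Fibonacci-style word recurrence s(k) = s(k−1)·s(k−2): e.g. 77·yy = 77yy.
So term 8 is 77yy7777yy77yy7777yy7777yy·77yy7777yy77yy77.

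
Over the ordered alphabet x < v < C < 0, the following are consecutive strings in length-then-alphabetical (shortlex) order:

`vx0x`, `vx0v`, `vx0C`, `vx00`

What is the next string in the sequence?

Treat vx00 as a base-4 numeral over the given alphabet and add one, carrying through any trailing 0's.

vvxx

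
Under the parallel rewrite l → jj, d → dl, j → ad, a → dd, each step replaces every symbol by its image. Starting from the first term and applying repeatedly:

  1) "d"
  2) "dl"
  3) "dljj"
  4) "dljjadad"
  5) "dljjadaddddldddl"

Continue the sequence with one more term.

Applying the rule to each of the 16 symbols of dljjadaddddldddl gives the pieces dl jj ad ad dd dl dd dl dl dl dl jj dl dl dl jj, which concatenate to the answer.

dljjadaddddldddldldldljjdldldljj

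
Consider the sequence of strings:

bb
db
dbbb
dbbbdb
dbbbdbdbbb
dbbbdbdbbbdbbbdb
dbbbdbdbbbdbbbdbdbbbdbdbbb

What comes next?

dbbbdbdbbbdbbbdbdbbbdbdbbbdbbbdbdbbbdbbbdb

From term 3 onward, concatenate the last term with the second-to-last: db·bb = dbbb, dbbb·db = dbbbdb, …
The next term joins dbbbdbdbbbdbbbdbdbbbdbdbbb and dbbbdbdbbbdbbbdb.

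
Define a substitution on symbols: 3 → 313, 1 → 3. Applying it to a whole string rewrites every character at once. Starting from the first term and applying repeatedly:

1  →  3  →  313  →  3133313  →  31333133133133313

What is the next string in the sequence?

Applying the rule to each of the 17 symbols of 31333133133133313 gives the pieces 313 3 313 313 313 3 313 313 3 313 313 3 313 313 313 3 313, which concatenate to the answer.

31333133133133313313331331333133133133313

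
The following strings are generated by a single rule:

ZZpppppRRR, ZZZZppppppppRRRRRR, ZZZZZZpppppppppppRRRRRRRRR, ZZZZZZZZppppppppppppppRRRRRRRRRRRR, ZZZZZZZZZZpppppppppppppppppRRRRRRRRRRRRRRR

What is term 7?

Term n consists of 2n Z's, followed by 3n+2 p's, followed by 3n R's (n = 1, 2, …).
Setting n = 7 gives 14, 23, 21 characters in each block.

ZZZZZZZZZZZZZZpppppppppppppppppppppppRRRRRRRRRRRRRRRRRRRRR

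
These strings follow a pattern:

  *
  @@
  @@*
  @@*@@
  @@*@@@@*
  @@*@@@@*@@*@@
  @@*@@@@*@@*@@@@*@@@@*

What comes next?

This is a Fibonacci-style word recurrence s(k) = s(k−1)·s(k−2): e.g. @@·* = @@*.
Continuing: @@*@@@@*@@*@@@@*@@@@* · @@*@@@@*@@*@@ gives term 8.

@@*@@@@*@@*@@@@*@@@@*@@*@@@@*@@*@@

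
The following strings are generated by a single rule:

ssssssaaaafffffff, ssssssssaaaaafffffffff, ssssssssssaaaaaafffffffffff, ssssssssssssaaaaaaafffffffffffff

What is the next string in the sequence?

Term n consists of 2n+2 s's, followed by n+2 a's, followed by 2n+3 f's, where the shown terms are n = 2, 3, 4, 5.
Setting n = 6 gives 14, 8, 15 characters in each block.

ssssssssssssssaaaaaaaafffffffffffffff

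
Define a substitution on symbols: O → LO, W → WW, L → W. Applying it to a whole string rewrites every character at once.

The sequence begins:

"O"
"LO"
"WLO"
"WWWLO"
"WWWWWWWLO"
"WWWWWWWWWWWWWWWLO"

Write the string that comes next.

Rewriting the 17 symbols of WWWWWWWWWWWWWWWLO one by one yields WW WW WW WW WW WW WW WW WW WW WW WW WW WW WW W LO; concatenated:

WWWWWWWWWWWWWWWWWWWWWWWWWWWWWWWLO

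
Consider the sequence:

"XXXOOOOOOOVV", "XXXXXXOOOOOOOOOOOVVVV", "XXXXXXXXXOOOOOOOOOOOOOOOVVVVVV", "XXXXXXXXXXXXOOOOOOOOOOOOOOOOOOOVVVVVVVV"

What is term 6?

Term n consists of 3n X's, followed by 4n+3 O's, followed by 2n V's (n = 1, 2, …).
At n = 6 the blocks have lengths 18, 27, 12.

XXXXXXXXXXXXXXXXXXOOOOOOOOOOOOOOOOOOOOOOOOOOOVVVVVVVVVVVV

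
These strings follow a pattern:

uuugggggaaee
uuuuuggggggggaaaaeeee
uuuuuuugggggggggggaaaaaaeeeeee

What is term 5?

The n-th term is 2n+1 u's then 3n+2 g's then 2n a's then 2n e's (n = 1, 2, …).
At n = 5 the blocks have lengths 11, 17, 10, 10.

uuuuuuuuuuugggggggggggggggggaaaaaaaaaaeeeeeeeeee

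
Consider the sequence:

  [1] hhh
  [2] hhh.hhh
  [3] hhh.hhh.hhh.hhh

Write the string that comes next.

s(k+1) = s(k)·.·s(k) — each term doubles the last with '.' between the halves.
Doubling hhh.hhh.hhh.hhh with '.' between the halves:

hhh.hhh.hhh.hhh.hhh.hhh.hhh.hhh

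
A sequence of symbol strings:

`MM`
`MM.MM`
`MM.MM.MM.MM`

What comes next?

Every step duplicates the string with '.' between the halves.
One more doubling of MM.MM.MM.MM gives the answer.

MM.MM.MM.MM.MM.MM.MM.MM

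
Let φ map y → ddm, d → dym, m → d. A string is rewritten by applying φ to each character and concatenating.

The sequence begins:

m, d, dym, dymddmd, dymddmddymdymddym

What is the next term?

dymddmddymdymddymdymddmddymddmddymdymddmd

φ(dymddmddymdymddym) expands symbol-by-symbol to dym ddm d dym dym d dym dym ddm d dym ddm d dym dym ddm d; joining the 17 pieces gives the next term.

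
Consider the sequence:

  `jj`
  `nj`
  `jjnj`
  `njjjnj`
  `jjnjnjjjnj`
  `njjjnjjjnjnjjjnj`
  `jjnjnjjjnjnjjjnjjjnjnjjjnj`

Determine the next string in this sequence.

From term 3 onward, concatenate the second-to-last term with the last: jj·nj = jjnj, nj·jjnj = njjjnj, …
The next term joins njjjnjjjnjnjjjnj and jjnjnjjjnjnjjjnjjjnjnjjjnj.

njjjnjjjnjnjjjnjjjnjnjjjnjnjjjnjjjnjnjjjnj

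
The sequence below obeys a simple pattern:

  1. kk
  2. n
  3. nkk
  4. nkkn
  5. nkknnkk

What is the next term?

From term 3 onward, concatenate the last term with the second-to-last: n·kk = nkk, nkk·n = nkkn, …
The next term joins nkknnkk and nkkn.

nkknnkknkkn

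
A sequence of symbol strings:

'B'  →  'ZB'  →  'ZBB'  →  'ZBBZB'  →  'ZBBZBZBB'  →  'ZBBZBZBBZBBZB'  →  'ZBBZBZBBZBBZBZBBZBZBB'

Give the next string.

This is a Fibonacci-style word recurrence s(k) = s(k−1)·s(k−2): e.g. ZB·B = ZBB.
Continuing: ZBBZBZBBZBBZBZBBZBZBB · ZBBZBZBBZBBZB gives term 8.

ZBBZBZBBZBBZBZBBZBZBBZBBZBZBBZBBZB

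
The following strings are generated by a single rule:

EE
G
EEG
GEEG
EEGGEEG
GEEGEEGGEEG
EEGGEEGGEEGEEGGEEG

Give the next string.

GEEGEEGGEEGEEGGEEGGEEGEEGGEEG

This is a Fibonacci-style word recurrence s(k) = s(k−2)·s(k−1): e.g. EE·G = EEG.
Continuing: GEEGEEGGEEG · EEGGEEGGEEGEEGGEEG gives term 8.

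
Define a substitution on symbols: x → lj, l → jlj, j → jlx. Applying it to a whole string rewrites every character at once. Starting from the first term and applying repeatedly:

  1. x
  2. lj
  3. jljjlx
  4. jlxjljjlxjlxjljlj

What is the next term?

Rewriting the 17 symbols of jlxjljjlxjlxjljlj one by one yields jlx jlj lj jlx jlj jlx jlx jlj lj jlx jlj lj jlx jlj jlx jlj jlx; concatenated:

jlxjljljjlxjljjlxjlxjljljjlxjljljjlxjljjlxjljjlx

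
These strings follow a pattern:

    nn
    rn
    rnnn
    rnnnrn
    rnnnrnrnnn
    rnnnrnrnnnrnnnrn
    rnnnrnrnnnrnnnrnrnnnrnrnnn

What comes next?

From term 3 onward, concatenate the last term with the second-to-last: rn·nn = rnnn, rnnn·rn = rnnnrn, …
Continuing: rnnnrnrnnnrnnnrnrnnnrnrnnn · rnnnrnrnnnrnnnrn gives term 8.

rnnnrnrnnnrnnnrnrnnnrnrnnnrnnnrnrnnnrnnnrn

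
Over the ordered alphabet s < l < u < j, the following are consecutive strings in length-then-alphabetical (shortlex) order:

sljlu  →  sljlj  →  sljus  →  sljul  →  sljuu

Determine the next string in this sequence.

sljuj

The successor of sljuu increments the rightmost position that isn't already j and resets every position after it to s.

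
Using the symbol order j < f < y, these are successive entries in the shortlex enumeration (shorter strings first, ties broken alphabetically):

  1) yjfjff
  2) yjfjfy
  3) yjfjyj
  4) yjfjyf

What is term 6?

Stepping forward 2 times from yjfjyf: yjfjyf → yjfjyy, then the target.

yjffjj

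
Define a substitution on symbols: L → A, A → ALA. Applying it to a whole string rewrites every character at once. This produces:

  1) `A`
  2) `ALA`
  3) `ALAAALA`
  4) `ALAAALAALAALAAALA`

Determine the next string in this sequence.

Replace each of the 17 characters of ALAAALAALAALAAALA in place — ALA A ALA ALA ALA A ALA ALA A ALA ALA A ALA ALA ALA A ALA — and concatenate.

ALAAALAALAALAAALAALAAALAALAAALAALAALAAALA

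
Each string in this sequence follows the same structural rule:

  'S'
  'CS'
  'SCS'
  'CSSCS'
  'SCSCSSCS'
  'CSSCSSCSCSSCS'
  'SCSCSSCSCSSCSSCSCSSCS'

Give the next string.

CSSCSSCSCSSCSSCSCSSCSCSSCSSCSCSSCS

This is a Fibonacci-style word recurrence s(k) = s(k−2)·s(k−1): e.g. S·CS = SCS.
Continuing: CSSCSSCSCSSCS · SCSCSSCSCSSCSSCSCSSCS gives term 8.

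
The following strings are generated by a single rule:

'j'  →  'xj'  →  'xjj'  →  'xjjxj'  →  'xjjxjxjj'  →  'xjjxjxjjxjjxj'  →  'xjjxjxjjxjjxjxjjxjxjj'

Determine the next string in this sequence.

Each term (from the third on) is the previous term followed by the one before it: term 3 = xj·j = xjj.
The next term joins xjjxjxjjxjjxjxjjxjxjj and xjjxjxjjxjjxj.

xjjxjxjjxjjxjxjjxjxjjxjjxjxjjxjjxj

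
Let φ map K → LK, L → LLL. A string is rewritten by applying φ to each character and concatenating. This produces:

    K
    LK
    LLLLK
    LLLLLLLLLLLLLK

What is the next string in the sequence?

Rewriting the 14 symbols of LLLLLLLLLLLLLK one by one yields LLL LLL LLL LLL LLL LLL LLL LLL LLL LLL LLL LLL LLL LK; concatenated:

LLLLLLLLLLLLLLLLLLLLLLLLLLLLLLLLLLLLLLLLK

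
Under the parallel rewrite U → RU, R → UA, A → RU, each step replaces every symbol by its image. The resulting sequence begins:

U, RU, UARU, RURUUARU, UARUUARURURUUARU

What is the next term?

Rewriting the 16 symbols of UARUUARURURUUARU one by one yields RU RU UA RU RU RU UA RU UA RU UA RU RU RU UA RU; concatenated:

RURUUARURURUUARUUARUUARURURUUARU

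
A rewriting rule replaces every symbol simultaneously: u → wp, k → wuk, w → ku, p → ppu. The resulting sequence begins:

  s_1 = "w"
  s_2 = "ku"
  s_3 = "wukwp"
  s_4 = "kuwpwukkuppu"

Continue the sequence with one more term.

Expanding kuwpwukkuppu: k→wuk, u→wp, w→ku, p→ppu, w→ku, u→wp, k→wuk, k→wuk, u→wp, p→ppu, p→ppu, u→wp. Concatenated: wuk wp ku ppu ku wp wuk wuk wp ppu ppu wp.

wukwpkuppukuwpwukwukwpppuppuwp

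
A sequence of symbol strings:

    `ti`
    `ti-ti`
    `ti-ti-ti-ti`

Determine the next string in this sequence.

s(k+1) = s(k)·-·s(k) — each term doubles the last with '-' between the halves.
Doubling ti-ti-ti-ti with '-' between the halves:

ti-ti-ti-ti-ti-ti-ti-ti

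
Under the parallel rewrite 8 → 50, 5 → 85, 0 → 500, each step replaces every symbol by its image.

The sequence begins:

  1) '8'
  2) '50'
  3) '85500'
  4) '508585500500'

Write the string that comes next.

Expanding 508585500500: 5→85, 0→500, 8→50, 5→85, 8→50, 5→85, 5→85, 0→500, 0→500, 5→85, 0→500, 0→500. Concatenated: 85 500 50 85 50 85 85 500 500 85 500 500.

85500508550858550050085500500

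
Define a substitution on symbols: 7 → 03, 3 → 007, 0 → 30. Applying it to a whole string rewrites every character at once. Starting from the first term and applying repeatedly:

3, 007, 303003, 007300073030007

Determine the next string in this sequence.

Applying the rule to each of the 15 symbols of 007300073030007 gives the pieces 30 30 03 007 30 30 30 03 007 30 007 30 30 30 03, which concatenate to the answer.

303003007303030030073000730303003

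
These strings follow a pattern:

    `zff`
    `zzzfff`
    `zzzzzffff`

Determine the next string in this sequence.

Term n consists of 2n-1 z's, followed by n+1 f's (n = 1, 2, …).
Setting n = 4 gives 7, 5 characters in each block.

zzzzzzzfffff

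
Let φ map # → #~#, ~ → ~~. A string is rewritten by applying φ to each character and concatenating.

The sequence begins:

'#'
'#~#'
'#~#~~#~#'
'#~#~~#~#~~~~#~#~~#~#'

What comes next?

Rewriting the 20 symbols of #~#~~#~#~~~~#~#~~#~# one by one yields #~# ~~ #~# ~~ ~~ #~# ~~ #~# ~~ ~~ ~~ ~~ #~# ~~ #~# ~~ ~~ #~# ~~ #~#; concatenated:

#~#~~#~#~~~~#~#~~#~#~~~~~~~~#~#~~#~#~~~~#~#~~#~#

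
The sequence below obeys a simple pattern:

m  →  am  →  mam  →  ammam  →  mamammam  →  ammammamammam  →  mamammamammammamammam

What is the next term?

This is a Fibonacci-style word recurrence s(k) = s(k−2)·s(k−1): e.g. m·am = mam.
So term 8 is ammammamammam·mamammamammammamammam.

ammammamammammamammamammammamammam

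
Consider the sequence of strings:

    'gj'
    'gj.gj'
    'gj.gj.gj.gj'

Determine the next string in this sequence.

Each string is two copies of the previous one joined by '.'.
One more doubling of gj.gj.gj.gj gives the answer.

gj.gj.gj.gj.gj.gj.gj.gj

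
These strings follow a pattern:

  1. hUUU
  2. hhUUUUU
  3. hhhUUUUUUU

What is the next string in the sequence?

The n-th term is n h's then 2n+1 U's (n = 1, 2, …).
At n = 4 the blocks have lengths 4, 9.

hhhhUUUUUUUUU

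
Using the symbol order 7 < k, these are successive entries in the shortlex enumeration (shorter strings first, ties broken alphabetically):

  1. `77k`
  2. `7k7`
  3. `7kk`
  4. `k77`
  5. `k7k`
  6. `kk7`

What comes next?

The successor of kk7 increments the rightmost position that isn't already k and resets every position after it to 7.

kkk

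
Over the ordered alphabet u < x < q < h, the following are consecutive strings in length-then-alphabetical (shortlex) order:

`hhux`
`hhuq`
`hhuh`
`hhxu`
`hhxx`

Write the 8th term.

hhqu

Continuing the enumeration 3 steps past hhxx: hhxx → hhxq → hhxh → (answer).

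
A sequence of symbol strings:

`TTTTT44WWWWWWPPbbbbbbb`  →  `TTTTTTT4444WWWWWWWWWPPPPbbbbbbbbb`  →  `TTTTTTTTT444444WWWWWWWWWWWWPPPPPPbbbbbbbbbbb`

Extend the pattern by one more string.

Each string has the form T^{2n+1} 4^{2n-2} W^{3n} P^{2n-2} b^{2n+3}, where the shown terms are n = 2, 3, 4.
At n = 5 the blocks have lengths 11, 8, 15, 8, 13.

TTTTTTTTTTT44444444WWWWWWWWWWWWWWWPPPPPPPPbbbbbbbbbbbbb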